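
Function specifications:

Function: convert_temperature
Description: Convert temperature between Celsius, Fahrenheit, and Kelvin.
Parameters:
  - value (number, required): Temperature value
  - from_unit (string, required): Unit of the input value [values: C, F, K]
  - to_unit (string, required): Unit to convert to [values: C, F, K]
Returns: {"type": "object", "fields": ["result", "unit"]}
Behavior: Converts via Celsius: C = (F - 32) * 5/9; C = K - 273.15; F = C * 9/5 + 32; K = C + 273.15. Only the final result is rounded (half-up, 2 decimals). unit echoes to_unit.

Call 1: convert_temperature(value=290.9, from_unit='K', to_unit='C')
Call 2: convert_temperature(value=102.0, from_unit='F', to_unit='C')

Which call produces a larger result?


Call 1:
  To C: 290.9 - 273.15 = 17.75
  Target is C: 17.75
  Round to 2 decimals: 17.75
  -> 17.75 C
Call 2:
  To C: (102 - 32) * 5/9 = 38.888889
  Target is C: 38.888889
  Round to 2 decimals: 38.89
  -> 38.89 C
Call 2 (38.89 C)


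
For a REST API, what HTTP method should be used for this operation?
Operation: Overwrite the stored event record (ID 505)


GET = read, POST = create, PUT = update/replace, DELETE = remove
This operation is an update/replace.
PUT


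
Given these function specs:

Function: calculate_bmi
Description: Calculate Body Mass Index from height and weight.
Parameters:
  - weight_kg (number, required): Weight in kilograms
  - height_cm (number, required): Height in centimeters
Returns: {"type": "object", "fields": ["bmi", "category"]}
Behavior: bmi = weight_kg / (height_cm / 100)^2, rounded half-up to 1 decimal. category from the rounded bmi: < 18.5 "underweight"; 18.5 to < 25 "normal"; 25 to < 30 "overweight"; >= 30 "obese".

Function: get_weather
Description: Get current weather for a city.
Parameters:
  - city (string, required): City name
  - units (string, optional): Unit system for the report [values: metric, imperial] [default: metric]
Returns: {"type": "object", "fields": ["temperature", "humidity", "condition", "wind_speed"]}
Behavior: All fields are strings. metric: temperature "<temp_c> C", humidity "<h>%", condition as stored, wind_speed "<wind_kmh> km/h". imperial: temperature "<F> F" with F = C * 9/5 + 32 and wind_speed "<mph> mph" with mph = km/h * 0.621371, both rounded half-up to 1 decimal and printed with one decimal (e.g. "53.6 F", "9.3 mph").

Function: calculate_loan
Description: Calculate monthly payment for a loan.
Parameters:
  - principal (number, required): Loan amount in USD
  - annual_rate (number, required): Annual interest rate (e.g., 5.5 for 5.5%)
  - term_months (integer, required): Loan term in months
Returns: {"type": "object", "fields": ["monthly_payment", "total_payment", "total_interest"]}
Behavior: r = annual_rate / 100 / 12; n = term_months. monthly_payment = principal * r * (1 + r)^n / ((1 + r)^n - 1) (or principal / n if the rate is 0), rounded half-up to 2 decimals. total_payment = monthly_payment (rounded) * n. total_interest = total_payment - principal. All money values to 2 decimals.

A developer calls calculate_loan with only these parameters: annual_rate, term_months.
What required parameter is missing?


Required parameters: principal, annual_rate, term_months
Provided: annual_rate, term_months
Missing: principal
principal


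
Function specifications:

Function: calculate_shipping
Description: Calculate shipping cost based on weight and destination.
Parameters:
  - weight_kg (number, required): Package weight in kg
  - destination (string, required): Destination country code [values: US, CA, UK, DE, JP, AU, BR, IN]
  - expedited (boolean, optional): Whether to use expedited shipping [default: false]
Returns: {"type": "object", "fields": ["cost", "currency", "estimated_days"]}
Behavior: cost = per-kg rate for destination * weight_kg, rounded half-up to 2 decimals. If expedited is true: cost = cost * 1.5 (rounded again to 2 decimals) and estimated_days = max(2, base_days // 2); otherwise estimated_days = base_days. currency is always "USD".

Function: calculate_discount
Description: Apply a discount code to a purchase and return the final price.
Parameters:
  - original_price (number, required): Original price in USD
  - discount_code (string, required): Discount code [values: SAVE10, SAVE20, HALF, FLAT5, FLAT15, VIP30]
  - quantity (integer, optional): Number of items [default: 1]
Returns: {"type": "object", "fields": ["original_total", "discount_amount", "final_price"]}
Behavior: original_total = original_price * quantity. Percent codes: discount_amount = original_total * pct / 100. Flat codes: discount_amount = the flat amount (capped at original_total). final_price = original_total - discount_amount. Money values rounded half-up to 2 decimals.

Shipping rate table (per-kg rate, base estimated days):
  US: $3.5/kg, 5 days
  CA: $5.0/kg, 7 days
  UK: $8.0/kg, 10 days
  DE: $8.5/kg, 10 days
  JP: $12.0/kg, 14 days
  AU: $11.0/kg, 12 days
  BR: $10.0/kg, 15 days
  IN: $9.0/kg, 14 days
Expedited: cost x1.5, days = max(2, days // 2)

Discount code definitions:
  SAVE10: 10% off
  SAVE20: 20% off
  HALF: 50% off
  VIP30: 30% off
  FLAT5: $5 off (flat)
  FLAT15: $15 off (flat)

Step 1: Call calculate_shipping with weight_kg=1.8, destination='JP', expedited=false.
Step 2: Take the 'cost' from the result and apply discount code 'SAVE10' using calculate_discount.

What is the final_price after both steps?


Step 1: calculate_shipping(weight_kg=1.8, destination=JP, expedited=false)
  Rate for JP: $12.0/kg, base 14 days
  cost = 12.0 * 1.8 = 21.6 -> 21.60
  expedited not set/false: estimated_days = 14
  -> cost = 21.60 USD
Step 2: calculate_discount(original_price=21.6, discount_code=SAVE10, quantity=1)
  original_total = 21.6 * 1 = 21.60
  SAVE10 = 10% off: discount_amount = 21.60 * 10/100 = 2.16 -> 2.16
  final_price = 21.60 - 2.16 = 19.44
  -> final_price = 19.44
$19.44


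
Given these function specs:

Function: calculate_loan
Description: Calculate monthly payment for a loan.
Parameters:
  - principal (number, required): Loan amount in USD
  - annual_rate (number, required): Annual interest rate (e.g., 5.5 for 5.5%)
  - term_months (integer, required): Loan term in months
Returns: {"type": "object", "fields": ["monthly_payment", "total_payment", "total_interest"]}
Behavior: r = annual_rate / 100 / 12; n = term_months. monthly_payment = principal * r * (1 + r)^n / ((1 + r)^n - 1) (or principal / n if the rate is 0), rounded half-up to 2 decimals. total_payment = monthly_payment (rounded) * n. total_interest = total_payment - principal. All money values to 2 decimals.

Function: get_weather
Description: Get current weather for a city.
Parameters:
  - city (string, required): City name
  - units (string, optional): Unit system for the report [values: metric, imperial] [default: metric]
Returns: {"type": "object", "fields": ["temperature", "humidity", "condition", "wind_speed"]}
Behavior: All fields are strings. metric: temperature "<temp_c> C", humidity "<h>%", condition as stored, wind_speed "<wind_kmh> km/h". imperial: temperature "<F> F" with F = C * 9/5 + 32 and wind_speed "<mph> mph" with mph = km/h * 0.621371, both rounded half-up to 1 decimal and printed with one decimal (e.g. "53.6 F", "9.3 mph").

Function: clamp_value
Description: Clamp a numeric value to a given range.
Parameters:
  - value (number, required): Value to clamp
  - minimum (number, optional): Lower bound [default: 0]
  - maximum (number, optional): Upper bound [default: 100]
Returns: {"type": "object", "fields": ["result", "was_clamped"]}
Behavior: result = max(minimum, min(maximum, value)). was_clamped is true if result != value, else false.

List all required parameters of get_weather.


Parameters of get_weather and their required/optional flag:
  city: required
  units: optional
city


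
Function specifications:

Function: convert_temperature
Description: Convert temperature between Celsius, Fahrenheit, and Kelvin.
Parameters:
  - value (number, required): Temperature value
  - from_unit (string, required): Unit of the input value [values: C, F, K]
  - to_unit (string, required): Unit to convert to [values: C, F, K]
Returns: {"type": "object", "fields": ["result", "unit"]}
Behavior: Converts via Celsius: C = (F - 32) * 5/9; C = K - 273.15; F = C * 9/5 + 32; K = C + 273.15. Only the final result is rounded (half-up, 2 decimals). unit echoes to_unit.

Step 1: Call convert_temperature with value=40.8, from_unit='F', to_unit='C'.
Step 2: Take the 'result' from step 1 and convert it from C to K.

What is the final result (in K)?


Step 1: convert_temperature(value=40.8, from_unit=F, to_unit=C)
  To C: (40.8 - 32) * 5/9 = 4.888889
  Target is C: 4.888889
  Round to 2 decimals: 4.89
  -> result = 4.89 C
Step 2: convert_temperature(value=4.89, from_unit=C, to_unit=K)
  Input already in C: 4.89
  To K: 4.89 + 273.15 = 278.04
  Round to 2 decimals: 278.04
  -> result = 278.04 K
278.04 K


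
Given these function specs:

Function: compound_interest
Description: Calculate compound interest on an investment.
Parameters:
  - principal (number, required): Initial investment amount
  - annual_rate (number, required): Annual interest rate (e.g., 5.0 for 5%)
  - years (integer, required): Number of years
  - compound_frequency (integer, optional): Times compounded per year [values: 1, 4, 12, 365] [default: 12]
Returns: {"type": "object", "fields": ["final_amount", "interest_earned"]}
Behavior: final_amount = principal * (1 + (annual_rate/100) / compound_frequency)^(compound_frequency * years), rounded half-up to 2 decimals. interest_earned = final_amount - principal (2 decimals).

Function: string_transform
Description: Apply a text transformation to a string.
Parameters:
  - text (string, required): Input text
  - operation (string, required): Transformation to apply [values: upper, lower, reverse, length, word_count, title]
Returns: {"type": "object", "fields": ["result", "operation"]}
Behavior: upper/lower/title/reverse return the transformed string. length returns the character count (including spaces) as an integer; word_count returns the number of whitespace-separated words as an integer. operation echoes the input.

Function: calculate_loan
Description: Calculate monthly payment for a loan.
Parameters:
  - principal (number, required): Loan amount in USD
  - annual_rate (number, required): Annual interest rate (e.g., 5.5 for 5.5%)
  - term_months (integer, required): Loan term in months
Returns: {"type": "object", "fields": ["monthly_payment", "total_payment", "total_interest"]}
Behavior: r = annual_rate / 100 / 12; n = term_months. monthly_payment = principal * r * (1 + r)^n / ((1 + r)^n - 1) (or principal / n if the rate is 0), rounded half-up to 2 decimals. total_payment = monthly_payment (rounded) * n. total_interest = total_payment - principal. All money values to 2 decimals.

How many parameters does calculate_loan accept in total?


Parameters of calculate_loan: principal (required), annual_rate (required), term_months (required)
Total:
3


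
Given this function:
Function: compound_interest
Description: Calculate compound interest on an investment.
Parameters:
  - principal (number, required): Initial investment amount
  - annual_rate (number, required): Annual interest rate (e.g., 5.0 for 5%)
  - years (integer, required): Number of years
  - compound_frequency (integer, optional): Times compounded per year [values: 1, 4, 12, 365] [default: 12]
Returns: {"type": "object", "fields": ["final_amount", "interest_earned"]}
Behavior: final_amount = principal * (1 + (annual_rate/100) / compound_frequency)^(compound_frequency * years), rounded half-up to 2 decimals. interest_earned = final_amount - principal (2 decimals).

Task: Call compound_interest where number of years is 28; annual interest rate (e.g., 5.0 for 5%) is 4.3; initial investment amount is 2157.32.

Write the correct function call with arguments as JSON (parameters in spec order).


Mapping each described value to its parameter name:
  'Number of years' -> years = 28
  'Annual interest rate (e.g., 5.0 for 5%)' -> annual_rate = 4.3
  'Initial investment amount' -> principal = 2157.32
compound_interest({"principal": 2157.32, "annual_rate": 4.3, "years": 28})


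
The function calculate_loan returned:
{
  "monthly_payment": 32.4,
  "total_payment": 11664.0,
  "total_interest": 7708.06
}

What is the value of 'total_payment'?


11664.0


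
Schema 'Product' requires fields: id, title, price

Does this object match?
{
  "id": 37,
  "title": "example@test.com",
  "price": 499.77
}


Checking required fields... All present.
Valid - all required fields present


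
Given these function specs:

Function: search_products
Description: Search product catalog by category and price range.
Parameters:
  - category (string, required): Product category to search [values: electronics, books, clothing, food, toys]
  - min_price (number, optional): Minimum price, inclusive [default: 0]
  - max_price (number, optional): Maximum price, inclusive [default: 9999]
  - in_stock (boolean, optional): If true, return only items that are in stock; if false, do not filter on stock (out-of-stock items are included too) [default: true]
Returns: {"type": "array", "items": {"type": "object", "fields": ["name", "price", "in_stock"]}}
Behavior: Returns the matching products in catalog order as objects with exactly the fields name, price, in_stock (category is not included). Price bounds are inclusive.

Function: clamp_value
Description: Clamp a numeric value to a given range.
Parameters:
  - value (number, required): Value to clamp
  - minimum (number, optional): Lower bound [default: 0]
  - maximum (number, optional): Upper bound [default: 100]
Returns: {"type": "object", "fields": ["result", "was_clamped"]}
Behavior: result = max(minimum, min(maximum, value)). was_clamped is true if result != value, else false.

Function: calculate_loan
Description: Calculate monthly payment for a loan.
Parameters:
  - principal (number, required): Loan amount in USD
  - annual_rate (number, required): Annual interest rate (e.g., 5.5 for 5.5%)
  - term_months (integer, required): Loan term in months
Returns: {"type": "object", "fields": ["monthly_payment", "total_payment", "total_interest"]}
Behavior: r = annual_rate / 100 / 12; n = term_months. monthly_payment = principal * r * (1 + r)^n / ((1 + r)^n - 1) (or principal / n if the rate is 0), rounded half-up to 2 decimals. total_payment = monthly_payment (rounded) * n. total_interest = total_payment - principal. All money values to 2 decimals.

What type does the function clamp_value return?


The clamp_value spec declares Returns: {"type": "object", "fields": ["result", "was_clamped"]}
Type:
object


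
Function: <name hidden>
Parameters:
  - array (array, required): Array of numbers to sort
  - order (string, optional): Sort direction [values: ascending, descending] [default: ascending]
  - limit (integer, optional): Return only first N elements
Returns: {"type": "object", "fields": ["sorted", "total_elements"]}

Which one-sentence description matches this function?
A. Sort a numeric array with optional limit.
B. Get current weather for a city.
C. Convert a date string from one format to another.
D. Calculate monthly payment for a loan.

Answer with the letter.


Parameters array, order, limit and return ["sorted", "total_elements"] fit: Sort a numeric array with optional limit.
A


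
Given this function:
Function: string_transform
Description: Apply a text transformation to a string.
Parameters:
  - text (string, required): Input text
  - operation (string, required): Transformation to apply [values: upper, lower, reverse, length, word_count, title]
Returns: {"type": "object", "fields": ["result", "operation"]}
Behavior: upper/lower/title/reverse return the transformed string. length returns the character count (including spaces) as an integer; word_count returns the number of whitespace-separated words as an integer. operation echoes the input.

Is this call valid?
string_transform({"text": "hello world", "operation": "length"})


Checking all required parameters present and types match... All valid.
Valid


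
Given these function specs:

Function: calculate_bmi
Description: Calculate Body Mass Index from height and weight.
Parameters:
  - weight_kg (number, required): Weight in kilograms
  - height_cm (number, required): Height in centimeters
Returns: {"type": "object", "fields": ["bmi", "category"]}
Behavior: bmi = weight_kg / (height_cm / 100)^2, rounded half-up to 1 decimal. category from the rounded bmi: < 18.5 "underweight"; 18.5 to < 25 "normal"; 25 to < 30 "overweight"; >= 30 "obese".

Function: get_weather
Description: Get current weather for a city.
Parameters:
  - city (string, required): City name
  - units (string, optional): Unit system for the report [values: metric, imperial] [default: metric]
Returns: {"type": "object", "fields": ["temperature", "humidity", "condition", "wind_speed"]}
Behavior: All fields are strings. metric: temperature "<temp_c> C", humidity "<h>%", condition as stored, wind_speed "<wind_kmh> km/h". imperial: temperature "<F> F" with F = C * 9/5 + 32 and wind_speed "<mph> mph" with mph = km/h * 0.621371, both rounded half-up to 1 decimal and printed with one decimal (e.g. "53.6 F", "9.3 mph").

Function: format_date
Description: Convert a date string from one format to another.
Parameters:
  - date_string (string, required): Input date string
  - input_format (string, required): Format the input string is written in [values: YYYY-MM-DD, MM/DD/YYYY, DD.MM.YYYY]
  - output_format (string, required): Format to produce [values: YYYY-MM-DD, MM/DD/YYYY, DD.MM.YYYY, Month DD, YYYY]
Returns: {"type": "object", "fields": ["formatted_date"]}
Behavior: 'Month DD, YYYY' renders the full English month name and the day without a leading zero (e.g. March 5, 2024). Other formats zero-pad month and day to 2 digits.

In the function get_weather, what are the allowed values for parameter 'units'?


The get_weather spec declares:
  - units (string, optional): Unit system for the report [values: metric, imperial] [default: metric]
Allowed values:
metric, imperial


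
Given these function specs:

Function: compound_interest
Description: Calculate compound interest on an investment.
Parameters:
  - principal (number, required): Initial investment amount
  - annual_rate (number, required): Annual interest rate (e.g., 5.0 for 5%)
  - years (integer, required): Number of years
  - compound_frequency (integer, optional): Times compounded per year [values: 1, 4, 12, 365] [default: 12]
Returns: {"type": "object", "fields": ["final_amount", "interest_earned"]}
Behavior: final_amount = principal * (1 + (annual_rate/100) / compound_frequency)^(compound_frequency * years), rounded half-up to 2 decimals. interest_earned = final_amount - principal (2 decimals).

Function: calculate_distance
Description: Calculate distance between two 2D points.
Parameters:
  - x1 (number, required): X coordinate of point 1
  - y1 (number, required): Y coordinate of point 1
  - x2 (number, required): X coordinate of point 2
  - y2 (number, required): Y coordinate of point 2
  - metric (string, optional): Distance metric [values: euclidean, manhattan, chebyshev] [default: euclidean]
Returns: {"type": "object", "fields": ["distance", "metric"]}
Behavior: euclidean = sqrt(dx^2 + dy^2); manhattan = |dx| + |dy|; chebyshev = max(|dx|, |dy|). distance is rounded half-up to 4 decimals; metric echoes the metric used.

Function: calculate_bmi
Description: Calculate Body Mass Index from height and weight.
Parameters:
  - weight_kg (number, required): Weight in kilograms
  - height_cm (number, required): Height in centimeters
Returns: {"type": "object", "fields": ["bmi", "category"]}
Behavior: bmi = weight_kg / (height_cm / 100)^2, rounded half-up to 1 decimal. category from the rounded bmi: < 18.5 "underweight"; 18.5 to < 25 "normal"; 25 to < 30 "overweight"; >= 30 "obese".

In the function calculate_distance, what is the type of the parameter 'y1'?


The calculate_distance spec declares:
  - y1 (number, required): Y coordinate of point 1
Type:
number


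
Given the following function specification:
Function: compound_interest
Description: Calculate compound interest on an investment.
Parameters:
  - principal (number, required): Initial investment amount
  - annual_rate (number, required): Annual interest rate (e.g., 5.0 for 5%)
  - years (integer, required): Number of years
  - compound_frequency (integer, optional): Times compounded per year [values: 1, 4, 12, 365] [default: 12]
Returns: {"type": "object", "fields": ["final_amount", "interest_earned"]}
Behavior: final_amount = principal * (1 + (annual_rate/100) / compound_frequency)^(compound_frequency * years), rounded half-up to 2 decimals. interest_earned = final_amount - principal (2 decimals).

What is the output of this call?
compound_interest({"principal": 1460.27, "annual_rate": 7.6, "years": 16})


Defaults applied: compound_frequency=12
rate per period = 7.6/100/12 = 0.006333333333 (keep full precision); periods = 12 * 16 = 192
(1 + 0.006333333333)^192 = 3.36075454
final_amount = 1460.27 * 3.36075454 = 4907.609035 -> 4907.61
interest_earned = 4907.61 - 1460.27 = 3447.34
Output:
{"final_amount": 4907.61, "interest_earned": 3447.34}


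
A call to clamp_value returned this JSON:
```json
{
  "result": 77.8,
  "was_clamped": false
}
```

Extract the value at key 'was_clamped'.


false


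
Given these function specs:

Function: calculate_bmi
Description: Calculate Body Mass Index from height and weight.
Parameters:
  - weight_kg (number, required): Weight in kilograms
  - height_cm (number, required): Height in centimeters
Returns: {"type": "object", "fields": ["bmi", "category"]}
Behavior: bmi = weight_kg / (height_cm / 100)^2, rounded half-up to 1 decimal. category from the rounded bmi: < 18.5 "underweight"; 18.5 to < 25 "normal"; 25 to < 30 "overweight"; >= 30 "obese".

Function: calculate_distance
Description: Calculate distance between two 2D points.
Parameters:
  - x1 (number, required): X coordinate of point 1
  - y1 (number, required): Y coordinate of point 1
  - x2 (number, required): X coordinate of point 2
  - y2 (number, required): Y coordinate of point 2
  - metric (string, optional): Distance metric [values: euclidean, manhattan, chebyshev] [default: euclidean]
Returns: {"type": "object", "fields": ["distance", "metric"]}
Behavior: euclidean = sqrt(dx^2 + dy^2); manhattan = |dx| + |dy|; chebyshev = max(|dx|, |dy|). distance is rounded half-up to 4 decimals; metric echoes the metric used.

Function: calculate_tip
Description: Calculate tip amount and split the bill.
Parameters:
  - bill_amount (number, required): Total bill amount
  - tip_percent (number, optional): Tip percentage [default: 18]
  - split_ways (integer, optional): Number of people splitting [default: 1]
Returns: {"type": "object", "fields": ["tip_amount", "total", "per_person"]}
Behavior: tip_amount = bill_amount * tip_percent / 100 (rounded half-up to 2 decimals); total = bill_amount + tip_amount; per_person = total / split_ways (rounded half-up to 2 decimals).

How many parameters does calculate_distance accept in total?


Parameters of calculate_distance: x1 (required), y1 (required), x2 (required), y2 (required), metric (optional)
Total:
5


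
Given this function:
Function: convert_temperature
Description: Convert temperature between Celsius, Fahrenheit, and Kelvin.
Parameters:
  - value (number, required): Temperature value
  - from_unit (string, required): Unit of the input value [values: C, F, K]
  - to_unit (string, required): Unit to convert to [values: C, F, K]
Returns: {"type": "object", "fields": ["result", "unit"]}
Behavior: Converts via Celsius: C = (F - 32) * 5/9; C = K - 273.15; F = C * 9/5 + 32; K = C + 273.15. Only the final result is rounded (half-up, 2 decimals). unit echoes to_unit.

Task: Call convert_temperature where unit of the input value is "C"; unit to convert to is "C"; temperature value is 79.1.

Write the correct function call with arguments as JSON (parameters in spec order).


Mapping each described value to its parameter name:
  'Unit of the input value' -> from_unit = "C"
  'Unit to convert to' -> to_unit = "C"
  'Temperature value' -> value = 79.1
convert_temperature({"value": 79.1, "from_unit": "C", "to_unit": "C"})


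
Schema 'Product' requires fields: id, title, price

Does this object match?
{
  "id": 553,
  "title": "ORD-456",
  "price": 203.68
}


Checking required fields... All present.
Valid - all required fields present


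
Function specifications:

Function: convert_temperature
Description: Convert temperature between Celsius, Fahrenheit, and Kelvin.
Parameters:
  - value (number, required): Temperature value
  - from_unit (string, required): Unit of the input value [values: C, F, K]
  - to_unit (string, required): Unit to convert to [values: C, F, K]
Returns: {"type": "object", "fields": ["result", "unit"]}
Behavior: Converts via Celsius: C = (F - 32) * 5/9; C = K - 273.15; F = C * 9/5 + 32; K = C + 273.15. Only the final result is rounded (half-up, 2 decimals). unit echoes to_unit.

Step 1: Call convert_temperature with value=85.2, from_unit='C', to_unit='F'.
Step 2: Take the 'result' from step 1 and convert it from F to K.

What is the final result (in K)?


Step 1: convert_temperature(value=85.2, from_unit=C, to_unit=F)
  Input already in C: 85.2
  To F: 85.2 * 9/5 + 32 = 185.36
  Round to 2 decimals: 185.36
  -> result = 185.36 F
Step 2: convert_temperature(value=185.36, from_unit=F, to_unit=K)
  To C: (185.36 - 32) * 5/9 = 85.2
  To K: 85.2 + 273.15 = 358.35
  Round to 2 decimals: 358.35
  -> result = 358.35 K
358.35 K


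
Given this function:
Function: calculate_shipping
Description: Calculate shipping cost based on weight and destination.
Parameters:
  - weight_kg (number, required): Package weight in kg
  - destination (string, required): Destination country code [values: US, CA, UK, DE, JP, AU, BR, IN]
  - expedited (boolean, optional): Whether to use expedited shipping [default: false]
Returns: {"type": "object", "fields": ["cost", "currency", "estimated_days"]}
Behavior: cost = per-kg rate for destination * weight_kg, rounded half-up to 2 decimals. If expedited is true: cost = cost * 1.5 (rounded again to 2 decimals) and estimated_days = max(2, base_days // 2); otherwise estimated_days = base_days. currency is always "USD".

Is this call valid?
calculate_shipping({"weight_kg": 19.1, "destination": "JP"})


Checking all required parameters present and types match... All valid.
Valid


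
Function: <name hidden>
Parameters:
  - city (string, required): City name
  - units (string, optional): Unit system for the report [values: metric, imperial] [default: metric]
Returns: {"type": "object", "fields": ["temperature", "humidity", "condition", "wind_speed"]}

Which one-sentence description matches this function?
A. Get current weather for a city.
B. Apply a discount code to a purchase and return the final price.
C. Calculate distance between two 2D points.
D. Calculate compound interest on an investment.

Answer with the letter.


Parameters city, units and return ["temperature", "humidity", "condition", "wind_speed"] fit: Get current weather for a city.
A


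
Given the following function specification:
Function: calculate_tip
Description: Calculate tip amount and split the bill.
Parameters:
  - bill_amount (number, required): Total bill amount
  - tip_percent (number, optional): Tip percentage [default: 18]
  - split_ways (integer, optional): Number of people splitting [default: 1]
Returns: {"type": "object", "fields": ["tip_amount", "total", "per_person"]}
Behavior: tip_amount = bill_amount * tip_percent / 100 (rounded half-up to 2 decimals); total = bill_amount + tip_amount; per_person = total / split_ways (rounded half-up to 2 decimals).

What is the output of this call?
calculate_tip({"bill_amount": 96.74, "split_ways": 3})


Defaults applied: tip_percent=18
tip_amount = 96.74 * 18/100 = 17.4132 -> 17.41
total = 96.74 + 17.41 = 114.15
per_person = 114.15 / 3 = 38.05 -> 38.05
Output:
{"tip_amount": 17.41, "total": 114.15, "per_person": 38.05}


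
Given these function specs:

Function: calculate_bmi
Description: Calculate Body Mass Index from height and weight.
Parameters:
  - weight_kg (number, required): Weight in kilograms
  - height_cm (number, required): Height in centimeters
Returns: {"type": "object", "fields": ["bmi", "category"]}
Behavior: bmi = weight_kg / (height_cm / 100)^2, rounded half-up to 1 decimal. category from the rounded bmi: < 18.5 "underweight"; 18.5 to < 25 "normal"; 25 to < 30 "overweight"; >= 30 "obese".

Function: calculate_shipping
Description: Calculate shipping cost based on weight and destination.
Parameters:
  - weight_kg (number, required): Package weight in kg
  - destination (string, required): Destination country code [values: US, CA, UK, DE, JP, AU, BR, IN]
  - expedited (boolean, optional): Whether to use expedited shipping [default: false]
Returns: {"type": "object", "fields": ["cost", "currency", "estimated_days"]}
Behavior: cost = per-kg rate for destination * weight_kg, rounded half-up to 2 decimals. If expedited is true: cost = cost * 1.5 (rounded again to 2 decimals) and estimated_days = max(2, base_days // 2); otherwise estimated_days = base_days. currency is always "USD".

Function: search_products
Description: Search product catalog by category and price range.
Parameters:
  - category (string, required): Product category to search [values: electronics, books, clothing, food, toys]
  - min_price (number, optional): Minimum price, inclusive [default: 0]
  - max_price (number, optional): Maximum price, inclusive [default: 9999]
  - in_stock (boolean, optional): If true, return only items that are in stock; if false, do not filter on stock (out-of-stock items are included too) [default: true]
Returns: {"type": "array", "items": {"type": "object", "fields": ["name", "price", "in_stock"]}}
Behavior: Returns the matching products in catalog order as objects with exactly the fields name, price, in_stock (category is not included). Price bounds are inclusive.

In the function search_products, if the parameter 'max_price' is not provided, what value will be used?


The search_products spec declares:
  - max_price (number, optional): Maximum price, inclusive [default: 9999]
Default:
9999


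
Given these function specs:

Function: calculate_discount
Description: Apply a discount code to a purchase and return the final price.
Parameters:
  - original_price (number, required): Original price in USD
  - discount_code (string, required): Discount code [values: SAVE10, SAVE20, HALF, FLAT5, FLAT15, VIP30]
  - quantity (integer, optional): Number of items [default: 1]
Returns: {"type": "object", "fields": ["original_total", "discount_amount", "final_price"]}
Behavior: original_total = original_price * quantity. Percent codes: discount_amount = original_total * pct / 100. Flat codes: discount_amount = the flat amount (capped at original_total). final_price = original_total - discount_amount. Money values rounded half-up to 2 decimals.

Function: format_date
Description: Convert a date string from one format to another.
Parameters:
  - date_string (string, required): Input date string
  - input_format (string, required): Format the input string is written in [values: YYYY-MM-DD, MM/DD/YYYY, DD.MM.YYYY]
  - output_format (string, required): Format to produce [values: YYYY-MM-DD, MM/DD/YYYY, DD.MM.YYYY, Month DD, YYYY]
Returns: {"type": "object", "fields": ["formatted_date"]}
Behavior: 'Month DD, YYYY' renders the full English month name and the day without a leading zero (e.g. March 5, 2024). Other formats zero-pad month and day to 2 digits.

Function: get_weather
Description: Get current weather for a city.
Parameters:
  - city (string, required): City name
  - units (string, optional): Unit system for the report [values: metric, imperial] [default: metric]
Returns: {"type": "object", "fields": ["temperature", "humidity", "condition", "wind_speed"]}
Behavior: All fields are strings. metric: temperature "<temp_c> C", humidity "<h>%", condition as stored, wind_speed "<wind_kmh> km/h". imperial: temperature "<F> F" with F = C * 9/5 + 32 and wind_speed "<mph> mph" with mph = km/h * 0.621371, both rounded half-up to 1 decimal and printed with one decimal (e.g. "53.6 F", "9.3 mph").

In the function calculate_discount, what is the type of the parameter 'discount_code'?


The calculate_discount spec declares:
  - discount_code (string, required): Discount code [values: SAVE10, SAVE20, HALF, FLAT5, FLAT15, VIP30]
Type:
string


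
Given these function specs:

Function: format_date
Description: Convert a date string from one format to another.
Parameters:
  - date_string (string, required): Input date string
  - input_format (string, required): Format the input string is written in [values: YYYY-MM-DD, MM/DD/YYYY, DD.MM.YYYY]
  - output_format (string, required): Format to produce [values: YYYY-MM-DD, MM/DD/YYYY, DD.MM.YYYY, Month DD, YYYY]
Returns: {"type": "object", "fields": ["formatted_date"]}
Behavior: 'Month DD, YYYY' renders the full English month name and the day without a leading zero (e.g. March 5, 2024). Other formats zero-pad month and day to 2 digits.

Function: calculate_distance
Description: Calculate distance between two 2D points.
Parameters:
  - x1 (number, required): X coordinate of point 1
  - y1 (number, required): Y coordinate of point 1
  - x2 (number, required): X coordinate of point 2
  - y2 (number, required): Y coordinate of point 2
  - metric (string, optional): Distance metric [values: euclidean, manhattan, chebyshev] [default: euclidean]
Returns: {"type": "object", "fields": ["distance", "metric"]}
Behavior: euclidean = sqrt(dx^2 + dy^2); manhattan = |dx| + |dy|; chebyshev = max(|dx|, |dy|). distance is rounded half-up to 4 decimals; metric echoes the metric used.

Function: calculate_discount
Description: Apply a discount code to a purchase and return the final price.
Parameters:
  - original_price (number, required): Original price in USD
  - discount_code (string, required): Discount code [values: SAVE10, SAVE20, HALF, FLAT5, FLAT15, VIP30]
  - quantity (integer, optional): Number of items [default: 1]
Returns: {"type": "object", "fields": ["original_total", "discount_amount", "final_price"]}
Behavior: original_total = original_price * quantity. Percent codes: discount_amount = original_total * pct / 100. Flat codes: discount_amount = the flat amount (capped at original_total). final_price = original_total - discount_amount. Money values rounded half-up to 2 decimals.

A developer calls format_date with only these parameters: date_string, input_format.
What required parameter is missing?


Required parameters: date_string, input_format, output_format
Provided: date_string, input_format
Missing: output_format
output_format


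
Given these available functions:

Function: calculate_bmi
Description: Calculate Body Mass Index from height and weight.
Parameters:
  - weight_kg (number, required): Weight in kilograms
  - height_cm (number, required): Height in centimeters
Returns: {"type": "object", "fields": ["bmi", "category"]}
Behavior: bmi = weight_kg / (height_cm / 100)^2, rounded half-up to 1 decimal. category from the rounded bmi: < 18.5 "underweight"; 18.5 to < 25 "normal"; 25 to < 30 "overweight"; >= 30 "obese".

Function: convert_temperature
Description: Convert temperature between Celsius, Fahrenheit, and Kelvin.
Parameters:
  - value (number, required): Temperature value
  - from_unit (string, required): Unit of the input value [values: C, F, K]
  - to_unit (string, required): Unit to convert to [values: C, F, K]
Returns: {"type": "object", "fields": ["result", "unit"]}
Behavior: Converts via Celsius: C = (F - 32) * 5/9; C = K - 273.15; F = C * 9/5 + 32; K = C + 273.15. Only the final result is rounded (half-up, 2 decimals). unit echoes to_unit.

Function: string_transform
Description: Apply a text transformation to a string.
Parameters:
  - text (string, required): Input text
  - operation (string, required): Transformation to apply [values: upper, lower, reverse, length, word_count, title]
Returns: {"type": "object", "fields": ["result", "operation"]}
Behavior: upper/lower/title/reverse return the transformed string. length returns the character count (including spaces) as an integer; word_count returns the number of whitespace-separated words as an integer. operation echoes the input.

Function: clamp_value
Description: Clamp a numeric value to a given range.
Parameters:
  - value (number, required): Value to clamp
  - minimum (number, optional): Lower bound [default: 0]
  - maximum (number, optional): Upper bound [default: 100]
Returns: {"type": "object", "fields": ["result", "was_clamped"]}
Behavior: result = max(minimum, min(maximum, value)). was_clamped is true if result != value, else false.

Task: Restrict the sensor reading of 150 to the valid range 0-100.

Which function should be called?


The task needs a function whose description is: Clamp a numeric value to a given range.
clamp_value


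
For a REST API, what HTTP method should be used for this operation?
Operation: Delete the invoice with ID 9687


GET = read, POST = create, PUT = update/replace, DELETE = remove
This operation is a removal.
DELETE


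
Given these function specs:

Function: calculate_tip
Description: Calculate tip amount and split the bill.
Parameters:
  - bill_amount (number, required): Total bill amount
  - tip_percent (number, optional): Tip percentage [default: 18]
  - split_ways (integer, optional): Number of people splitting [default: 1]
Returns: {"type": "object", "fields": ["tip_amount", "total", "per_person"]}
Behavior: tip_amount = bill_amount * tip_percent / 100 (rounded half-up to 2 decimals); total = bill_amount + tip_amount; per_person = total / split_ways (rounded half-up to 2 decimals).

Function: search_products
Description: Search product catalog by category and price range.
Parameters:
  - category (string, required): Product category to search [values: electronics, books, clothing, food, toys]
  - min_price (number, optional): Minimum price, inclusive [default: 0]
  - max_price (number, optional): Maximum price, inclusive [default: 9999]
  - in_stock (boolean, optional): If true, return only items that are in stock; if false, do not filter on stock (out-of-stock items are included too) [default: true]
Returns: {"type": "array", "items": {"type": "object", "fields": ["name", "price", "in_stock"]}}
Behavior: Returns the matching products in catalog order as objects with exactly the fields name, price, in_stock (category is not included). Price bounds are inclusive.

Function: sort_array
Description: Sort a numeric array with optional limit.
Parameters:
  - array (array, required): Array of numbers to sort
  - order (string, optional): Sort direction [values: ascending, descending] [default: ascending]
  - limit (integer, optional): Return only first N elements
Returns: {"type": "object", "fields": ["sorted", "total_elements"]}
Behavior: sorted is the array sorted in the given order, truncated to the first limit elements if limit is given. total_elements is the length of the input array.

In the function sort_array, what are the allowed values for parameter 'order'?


The sort_array spec declares:
  - order (string, optional): Sort direction [values: ascending, descending] [default: ascending]
Allowed values:
ascending, descending


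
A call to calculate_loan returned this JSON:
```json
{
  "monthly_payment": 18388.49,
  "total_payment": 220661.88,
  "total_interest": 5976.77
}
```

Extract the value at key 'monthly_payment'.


18388.49


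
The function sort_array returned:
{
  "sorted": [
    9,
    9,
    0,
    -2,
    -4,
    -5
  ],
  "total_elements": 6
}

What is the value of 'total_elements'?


6


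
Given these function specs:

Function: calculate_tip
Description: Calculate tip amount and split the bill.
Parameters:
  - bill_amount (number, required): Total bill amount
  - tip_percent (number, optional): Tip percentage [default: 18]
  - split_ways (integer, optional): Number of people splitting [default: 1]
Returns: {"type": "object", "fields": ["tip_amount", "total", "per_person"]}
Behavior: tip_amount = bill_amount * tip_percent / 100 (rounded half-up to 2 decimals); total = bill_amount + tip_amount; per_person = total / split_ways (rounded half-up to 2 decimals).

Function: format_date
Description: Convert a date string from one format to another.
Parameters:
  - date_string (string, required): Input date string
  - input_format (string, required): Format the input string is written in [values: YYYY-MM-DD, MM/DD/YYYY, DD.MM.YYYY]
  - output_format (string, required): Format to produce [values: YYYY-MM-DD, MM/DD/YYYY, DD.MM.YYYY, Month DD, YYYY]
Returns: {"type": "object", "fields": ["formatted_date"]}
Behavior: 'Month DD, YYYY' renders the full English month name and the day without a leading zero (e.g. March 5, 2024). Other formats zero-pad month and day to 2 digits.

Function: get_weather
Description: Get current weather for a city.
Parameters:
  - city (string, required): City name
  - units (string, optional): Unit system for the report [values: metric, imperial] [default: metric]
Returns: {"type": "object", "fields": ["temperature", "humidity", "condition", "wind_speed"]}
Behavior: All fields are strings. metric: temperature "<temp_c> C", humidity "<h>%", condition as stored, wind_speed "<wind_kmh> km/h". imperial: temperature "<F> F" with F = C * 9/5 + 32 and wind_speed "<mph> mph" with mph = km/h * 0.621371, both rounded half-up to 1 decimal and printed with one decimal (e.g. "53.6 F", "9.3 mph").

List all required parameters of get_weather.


Parameters of get_weather and their required/optional flag:
  city: required
  units: optional
city
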